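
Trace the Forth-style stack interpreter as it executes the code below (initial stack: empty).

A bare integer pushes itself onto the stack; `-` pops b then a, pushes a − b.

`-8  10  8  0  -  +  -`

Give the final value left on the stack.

-26

-8 -> [-8]
10 -> [-8, 10]
8  -> [-8, 10, 8]
0  -> [-8, 10, 8, 0]
-  -> [-8, 10, 8]
+  -> [-8, 18]
-  -> [-26]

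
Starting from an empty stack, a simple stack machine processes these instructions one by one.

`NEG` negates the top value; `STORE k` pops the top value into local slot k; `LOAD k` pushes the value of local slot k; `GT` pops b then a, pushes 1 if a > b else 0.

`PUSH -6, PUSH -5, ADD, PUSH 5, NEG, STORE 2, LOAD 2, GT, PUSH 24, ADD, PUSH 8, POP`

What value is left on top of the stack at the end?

24

PUSH -6 -> [-6]
PUSH -5 -> [-6, -5]
ADD     -> [-11]
PUSH 5  -> [-11, 5]
NEG     -> [-11, -5]
STORE 2 -> [-11]
LOAD 2  -> [-11, -5]
GT      -> [0]
PUSH 24 -> [0, 24]
ADD     -> [24]
PUSH 8  -> [24, 8]
POP     -> [24]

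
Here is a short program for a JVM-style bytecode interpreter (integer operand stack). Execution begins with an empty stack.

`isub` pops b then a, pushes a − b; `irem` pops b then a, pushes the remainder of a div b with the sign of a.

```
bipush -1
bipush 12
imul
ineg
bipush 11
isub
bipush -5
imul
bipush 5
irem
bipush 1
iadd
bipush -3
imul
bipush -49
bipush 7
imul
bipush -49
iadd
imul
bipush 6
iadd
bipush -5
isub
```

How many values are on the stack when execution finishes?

bipush -1   [-1]
bipush 12   [-1, 12]
imul        [-12]
ineg        [12]
bipush 11   [12, 11]
isub        [1]
bipush -5   [1, -5]
imul        [-5]
bipush 5    [-5, 5]
irem        [0]
bipush 1    [0, 1]
iadd        [1]
bipush -3   [1, -3]
imul        [-3]
bipush -49  [-3, -49]
bipush 7    [-3, -49, 7]
imul        [-3, -343]
bipush -49  [-3, -343, -49]
iadd        [-3, -392]
imul        [1176]
bipush 6    [1176, 6]
iadd        [1182]
bipush -5   [1182, -5]
isub        [1187]

1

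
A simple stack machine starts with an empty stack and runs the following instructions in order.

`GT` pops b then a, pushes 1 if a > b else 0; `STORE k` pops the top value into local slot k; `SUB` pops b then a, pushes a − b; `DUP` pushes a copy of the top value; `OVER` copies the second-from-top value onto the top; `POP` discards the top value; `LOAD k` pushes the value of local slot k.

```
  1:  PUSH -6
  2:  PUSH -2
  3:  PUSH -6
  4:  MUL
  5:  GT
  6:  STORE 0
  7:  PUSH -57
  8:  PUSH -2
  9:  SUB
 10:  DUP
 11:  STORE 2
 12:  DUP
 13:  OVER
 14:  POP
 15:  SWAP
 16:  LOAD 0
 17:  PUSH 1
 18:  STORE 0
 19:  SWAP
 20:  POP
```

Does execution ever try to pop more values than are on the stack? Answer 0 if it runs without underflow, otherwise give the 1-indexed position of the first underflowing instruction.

0

PUSH -6  : -6
PUSH -2  : -6 -2
PUSH -6  : -6 -2 -6
MUL      : -6 12
GT       : 0
STORE 0  : (empty)
PUSH -57 : -57
PUSH -2  : -57 -2
SUB      : -55
DUP      : -55 -55
STORE 2  : -55
DUP      : -55 -55
OVER     : -55 -55 -55
POP      : -55 -55
SWAP     : -55 -55
LOAD 0   : -55 -55 0
PUSH 1   : -55 -55 0 1
STORE 0  : -55 -55 0
SWAP     : -55 0 -55
POP      : -55 0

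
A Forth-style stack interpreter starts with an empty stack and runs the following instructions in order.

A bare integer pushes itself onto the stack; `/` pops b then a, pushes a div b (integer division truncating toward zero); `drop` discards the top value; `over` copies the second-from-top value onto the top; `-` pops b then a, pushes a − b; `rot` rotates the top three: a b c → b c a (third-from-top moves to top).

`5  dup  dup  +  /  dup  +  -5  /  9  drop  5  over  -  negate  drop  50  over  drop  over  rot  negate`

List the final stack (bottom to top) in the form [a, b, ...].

[50, 0, 0]

5      : [5]
dup    : [5, 5]
dup    : [5, 5, 5]
+      : [5, 10]
/      : [0]
dup    : [0, 0]
+      : [0]
-5     : [0, -5]
/      : [0]
9      : [0, 9]
drop   : [0]
5      : [0, 5]
over   : [0, 5, 0]
-      : [0, 5]
negate : [0, -5]
drop   : [0]
50     : [0, 50]
over   : [0, 50, 0]
drop   : [0, 50]
over   : [0, 50, 0]
rot    : [50, 0, 0]
negate : [50, 0, 0]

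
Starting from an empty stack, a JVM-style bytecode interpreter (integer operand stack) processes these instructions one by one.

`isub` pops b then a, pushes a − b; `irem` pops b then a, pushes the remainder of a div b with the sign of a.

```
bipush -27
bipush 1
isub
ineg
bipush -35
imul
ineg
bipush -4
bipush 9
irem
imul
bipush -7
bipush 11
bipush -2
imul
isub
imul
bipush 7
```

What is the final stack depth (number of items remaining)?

2

bipush -27 → [-27]
bipush 1   → [-27, 1]
isub       → [-28]
ineg       → [28]
bipush -35 → [28, -35]
imul       → [-980]
ineg       → [980]
bipush -4  → [980, -4]
bipush 9   → [980, -4, 9]
irem       → [980, -4]
imul       → [-3920]
bipush -7  → [-3920, -7]
bipush 11  → [-3920, -7, 11]
bipush -2  → [-3920, -7, 11, -2]
imul       → [-3920, -7, -22]
isub       → [-3920, 15]
imul       → [-58800]
bipush 7   → [-58800, 7]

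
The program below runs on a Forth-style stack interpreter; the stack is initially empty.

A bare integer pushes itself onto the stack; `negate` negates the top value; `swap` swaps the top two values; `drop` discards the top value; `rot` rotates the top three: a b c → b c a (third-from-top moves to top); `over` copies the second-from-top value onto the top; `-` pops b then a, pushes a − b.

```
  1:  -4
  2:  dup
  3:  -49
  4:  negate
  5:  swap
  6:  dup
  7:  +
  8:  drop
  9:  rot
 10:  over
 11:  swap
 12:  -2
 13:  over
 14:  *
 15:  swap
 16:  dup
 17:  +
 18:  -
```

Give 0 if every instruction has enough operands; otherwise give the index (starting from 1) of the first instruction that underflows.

9

-4     : [-4]
dup    : [-4, -4]
-49    : [-4, -4, -49]
negate : [-4, -4, 49]
swap   : [-4, 49, -4]
dup    : [-4, 49, -4, -4]
+      : [-4, 49, -8]
drop   : [-4, 49]
rot  — needs 3 operands, stack has 2 → underflow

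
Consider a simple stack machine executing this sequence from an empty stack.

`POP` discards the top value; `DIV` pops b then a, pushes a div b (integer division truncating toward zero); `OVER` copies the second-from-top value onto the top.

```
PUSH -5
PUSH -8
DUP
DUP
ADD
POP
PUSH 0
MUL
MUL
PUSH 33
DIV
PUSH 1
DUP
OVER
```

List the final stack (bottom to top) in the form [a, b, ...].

[0, 1, 1, 1]

PUSH -5 : [-5]
PUSH -8 : [-5, -8]
DUP     : [-5, -8, -8]
DUP     : [-5, -8, -8, -8]
ADD     : [-5, -8, -16]
POP     : [-5, -8]
PUSH 0  : [-5, -8, 0]
MUL     : [-5, 0]
MUL     : [0]
PUSH 33 : [0, 33]
DIV     : [0]
PUSH 1  : [0, 1]
DUP     : [0, 1, 1]
OVER    : [0, 1, 1, 1]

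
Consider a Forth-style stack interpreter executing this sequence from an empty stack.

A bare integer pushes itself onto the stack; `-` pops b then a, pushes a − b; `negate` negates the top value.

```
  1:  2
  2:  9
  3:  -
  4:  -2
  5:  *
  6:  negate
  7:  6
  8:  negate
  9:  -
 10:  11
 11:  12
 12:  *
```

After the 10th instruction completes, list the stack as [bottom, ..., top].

2      -> [2]
9      -> [2, 9]
-      -> [-7]
-2     -> [-7, -2]
*      -> [14]
negate -> [-14]
6      -> [-14, 6]
negate -> [-14, -6]
-      -> [-8]
11     -> [-8, 11]

[-8, 11]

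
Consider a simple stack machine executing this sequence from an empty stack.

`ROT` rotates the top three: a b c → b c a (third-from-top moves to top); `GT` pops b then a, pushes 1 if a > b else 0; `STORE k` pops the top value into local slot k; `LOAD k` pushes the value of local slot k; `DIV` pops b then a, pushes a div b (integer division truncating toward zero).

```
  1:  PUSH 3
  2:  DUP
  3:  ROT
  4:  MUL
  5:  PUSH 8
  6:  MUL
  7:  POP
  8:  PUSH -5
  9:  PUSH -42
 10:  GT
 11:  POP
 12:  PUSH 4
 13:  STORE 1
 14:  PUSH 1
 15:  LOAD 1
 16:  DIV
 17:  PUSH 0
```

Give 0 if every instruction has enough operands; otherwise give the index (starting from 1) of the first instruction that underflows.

3

PUSH 3 -> [3]
DUP    -> [3, 3]
ROT  — needs 3 operands, stack has 2 → underflow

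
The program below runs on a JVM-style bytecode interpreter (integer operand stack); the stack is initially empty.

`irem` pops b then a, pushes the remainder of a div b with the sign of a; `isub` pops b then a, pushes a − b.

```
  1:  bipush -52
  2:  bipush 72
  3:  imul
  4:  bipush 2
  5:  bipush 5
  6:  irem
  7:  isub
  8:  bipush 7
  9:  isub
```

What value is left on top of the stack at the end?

-3753

bipush -52 → [-52]
bipush 72  → [-52, 72]
imul       → [-3744]
bipush 2   → [-3744, 2]
bipush 5   → [-3744, 2, 5]
irem       → [-3744, 2]
isub       → [-3746]
bipush 7   → [-3746, 7]
isub       → [-3753]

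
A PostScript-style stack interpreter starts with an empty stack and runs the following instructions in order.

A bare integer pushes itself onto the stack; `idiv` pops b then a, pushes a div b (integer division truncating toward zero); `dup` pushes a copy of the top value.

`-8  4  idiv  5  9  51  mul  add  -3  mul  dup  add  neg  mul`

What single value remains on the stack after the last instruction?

-5568

-8   -> -8
4    -> -8 4
idiv -> -2
5    -> -2 5
9    -> -2 5 9
51   -> -2 5 9 51
mul  -> -2 5 459
add  -> -2 464
-3   -> -2 464 -3
mul  -> -2 -1392
dup  -> -2 -1392 -1392
add  -> -2 -2784
neg  -> -2 2784
mul  -> -5568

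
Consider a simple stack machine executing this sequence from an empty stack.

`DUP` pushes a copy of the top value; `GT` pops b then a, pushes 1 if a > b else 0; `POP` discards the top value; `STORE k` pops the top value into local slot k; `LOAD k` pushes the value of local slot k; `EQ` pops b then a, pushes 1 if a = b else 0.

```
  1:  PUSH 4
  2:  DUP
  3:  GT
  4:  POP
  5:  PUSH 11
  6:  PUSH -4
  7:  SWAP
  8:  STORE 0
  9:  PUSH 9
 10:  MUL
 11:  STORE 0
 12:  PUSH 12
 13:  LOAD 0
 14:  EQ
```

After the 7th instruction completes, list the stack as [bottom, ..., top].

PUSH 4  -> [4]
DUP     -> [4, 4]
GT      -> [0]
POP     -> []
PUSH 11 -> [11]
PUSH -4 -> [11, -4]
SWAP    -> [-4, 11]

[-4, 11]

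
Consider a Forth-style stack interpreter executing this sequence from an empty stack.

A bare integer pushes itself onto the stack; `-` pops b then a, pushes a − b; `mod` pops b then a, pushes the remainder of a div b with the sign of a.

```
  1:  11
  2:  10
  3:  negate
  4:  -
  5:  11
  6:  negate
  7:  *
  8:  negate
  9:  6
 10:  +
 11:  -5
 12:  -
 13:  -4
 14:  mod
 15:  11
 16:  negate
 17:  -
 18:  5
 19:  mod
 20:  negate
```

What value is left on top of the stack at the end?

11     → [11]
10     → [11, 10]
negate → [11, -10]
-      → [21]
11     → [21, 11]
negate → [21, -11]
*      → [-231]
negate → [231]
6      → [231, 6]
+      → [237]
-5     → [237, -5]
-      → [242]
-4     → [242, -4]
mod    → [2]
11     → [2, 11]
negate → [2, -11]
-      → [13]
5      → [13, 5]
mod    → [3]
negate → [-3]

-3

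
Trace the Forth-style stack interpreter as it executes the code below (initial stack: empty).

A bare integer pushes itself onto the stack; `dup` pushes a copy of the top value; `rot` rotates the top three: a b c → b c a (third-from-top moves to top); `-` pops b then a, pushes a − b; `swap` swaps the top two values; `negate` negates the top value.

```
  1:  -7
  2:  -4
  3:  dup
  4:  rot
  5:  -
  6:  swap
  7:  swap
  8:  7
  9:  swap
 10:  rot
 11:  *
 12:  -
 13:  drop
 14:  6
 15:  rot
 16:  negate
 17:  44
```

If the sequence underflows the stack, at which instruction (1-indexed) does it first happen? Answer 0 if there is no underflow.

15

-7   → [-7]
-4   → [-7, -4]
dup  → [-7, -4, -4]
rot  → [-4, -4, -7]
-    → [-4, 3]
swap → [3, -4]
swap → [-4, 3]
7    → [-4, 3, 7]
swap → [-4, 7, 3]
rot  → [7, 3, -4]
*    → [7, -12]
-    → [19]
drop → []
6    → [6]
rot  — needs 3 operands, stack has 1 → underflow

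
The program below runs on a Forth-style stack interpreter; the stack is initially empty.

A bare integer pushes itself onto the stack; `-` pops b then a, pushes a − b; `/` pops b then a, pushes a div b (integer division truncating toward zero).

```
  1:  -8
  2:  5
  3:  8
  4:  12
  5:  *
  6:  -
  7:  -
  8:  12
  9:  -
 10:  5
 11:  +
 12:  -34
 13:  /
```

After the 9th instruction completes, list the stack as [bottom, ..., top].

-8 -> -8
5  -> -8 5
8  -> -8 5 8
12 -> -8 5 8 12
*  -> -8 5 96
-  -> -8 -91
-  -> 83
12 -> 83 12
-  -> 71

[71]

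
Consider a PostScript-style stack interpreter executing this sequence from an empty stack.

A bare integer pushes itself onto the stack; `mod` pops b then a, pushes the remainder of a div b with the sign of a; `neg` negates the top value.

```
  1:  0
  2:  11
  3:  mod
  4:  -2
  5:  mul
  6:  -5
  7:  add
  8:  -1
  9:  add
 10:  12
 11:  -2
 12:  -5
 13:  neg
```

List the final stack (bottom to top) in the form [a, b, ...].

[-6, 12, -2, 5]

0   → 0
11  → 0 11
mod → 0
-2  → 0 -2
mul → 0
-5  → 0 -5
add → -5
-1  → -5 -1
add → -6
12  → -6 12
-2  → -6 12 -2
-5  → -6 12 -2 -5
neg → -6 12 -2 5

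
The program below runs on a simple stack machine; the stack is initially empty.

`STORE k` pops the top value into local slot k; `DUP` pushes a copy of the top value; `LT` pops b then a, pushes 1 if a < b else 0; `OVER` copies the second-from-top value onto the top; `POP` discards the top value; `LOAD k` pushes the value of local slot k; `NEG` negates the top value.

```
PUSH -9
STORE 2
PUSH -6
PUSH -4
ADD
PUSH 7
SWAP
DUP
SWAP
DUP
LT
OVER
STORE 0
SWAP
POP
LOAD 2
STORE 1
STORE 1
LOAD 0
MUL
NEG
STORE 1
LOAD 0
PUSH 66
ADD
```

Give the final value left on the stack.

PUSH -9 -> -9
STORE 2 -> (empty)
PUSH -6 -> -6
PUSH -4 -> -6 -4
ADD     -> -10
PUSH 7  -> -10 7
SWAP    -> 7 -10
DUP     -> 7 -10 -10
SWAP    -> 7 -10 -10
DUP     -> 7 -10 -10 -10
LT      -> 7 -10 0
OVER    -> 7 -10 0 -10
STORE 0 -> 7 -10 0
SWAP    -> 7 0 -10
POP     -> 7 0
LOAD 2  -> 7 0 -9
STORE 1 -> 7 0
STORE 1 -> 7
LOAD 0  -> 7 -10
MUL     -> -70
NEG     -> 70
STORE 1 -> (empty)
LOAD 0  -> -10
PUSH 66 -> -10 66
ADD     -> 56

56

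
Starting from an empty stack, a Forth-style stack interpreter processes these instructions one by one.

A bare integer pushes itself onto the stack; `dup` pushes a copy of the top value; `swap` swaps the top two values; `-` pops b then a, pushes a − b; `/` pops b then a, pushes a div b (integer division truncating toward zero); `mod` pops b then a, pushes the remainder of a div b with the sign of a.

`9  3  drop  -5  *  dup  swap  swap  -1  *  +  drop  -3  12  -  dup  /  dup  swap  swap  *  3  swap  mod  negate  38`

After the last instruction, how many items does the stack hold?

9      : 9
3      : 9 3
drop   : 9
-5     : 9 -5
*      : -45
dup    : -45 -45
swap   : -45 -45
swap   : -45 -45
-1     : -45 -45 -1
*      : -45 45
+      : 0
drop   : (empty)
-3     : -3
12     : -3 12
-      : -15
dup    : -15 -15
/      : 1
dup    : 1 1
swap   : 1 1
swap   : 1 1
*      : 1
3      : 1 3
swap   : 3 1
mod    : 0
negate : 0
38     : 0 38

2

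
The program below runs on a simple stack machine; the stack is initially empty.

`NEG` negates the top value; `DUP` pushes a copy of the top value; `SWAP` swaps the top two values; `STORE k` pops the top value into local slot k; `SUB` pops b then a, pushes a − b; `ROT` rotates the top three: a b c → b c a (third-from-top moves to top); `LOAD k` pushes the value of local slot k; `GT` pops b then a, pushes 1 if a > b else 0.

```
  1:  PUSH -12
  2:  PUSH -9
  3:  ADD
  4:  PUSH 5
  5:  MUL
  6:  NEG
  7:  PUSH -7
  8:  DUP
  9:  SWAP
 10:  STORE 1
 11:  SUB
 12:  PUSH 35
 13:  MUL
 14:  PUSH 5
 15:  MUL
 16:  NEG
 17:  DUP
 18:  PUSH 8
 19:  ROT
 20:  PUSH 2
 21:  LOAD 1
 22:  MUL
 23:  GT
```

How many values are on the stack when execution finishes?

3

PUSH -12  [-12]
PUSH -9   [-12, -9]
ADD       [-21]
PUSH 5    [-21, 5]
MUL       [-105]
NEG       [105]
PUSH -7   [105, -7]
DUP       [105, -7, -7]
SWAP      [105, -7, -7]
STORE 1   [105, -7]
SUB       [112]
PUSH 35   [112, 35]
MUL       [3920]
PUSH 5    [3920, 5]
MUL       [19600]
NEG       [-19600]
DUP       [-19600, -19600]
PUSH 8    [-19600, -19600, 8]
ROT       [-19600, 8, -19600]
PUSH 2    [-19600, 8, -19600, 2]
LOAD 1    [-19600, 8, -19600, 2, -7]
MUL       [-19600, 8, -19600, -14]
GT        [-19600, 8, 0]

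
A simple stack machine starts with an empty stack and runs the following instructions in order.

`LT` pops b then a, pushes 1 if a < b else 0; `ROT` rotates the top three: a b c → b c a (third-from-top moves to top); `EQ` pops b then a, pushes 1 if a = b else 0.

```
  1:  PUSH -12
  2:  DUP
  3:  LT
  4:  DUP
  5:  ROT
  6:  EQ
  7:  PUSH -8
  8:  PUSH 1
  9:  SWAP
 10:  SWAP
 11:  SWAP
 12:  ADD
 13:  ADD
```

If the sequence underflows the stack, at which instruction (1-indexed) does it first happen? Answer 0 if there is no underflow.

PUSH -12  -12
DUP       -12 -12
LT        0
DUP       0 0
ROT  — needs 3 operands, stack has 2 → underflow

5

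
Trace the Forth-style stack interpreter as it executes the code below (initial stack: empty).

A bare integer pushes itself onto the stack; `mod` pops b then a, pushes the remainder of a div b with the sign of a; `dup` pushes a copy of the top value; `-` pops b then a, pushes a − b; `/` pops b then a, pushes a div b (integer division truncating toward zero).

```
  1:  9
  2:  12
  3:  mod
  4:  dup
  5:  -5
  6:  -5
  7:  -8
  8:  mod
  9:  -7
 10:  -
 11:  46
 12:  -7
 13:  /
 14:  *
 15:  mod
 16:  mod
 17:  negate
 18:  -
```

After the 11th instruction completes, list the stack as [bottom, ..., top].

9   -> [9]
12  -> [9, 12]
mod -> [9]
dup -> [9, 9]
-5  -> [9, 9, -5]
-5  -> [9, 9, -5, -5]
-8  -> [9, 9, -5, -5, -8]
mod -> [9, 9, -5, -5]
-7  -> [9, 9, -5, -5, -7]
-   -> [9, 9, -5, 2]
46  -> [9, 9, -5, 2, 46]

[9, 9, -5, 2, 46]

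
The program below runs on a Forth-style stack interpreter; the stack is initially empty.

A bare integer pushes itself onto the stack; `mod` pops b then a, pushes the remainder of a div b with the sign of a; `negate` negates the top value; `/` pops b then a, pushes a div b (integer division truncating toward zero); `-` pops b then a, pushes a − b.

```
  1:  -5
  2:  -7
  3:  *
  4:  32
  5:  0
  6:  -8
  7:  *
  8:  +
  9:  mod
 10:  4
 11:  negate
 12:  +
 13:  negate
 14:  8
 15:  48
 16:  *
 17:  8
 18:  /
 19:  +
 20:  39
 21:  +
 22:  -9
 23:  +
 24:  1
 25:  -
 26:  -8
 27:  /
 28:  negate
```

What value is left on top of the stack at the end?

-5     → -5
-7     → -5 -7
*      → 35
32     → 35 32
0      → 35 32 0
-8     → 35 32 0 -8
*      → 35 32 0
+      → 35 32
mod    → 3
4      → 3 4
negate → 3 -4
+      → -1
negate → 1
8      → 1 8
48     → 1 8 48
*      → 1 384
8      → 1 384 8
/      → 1 48
+      → 49
39     → 49 39
+      → 88
-9     → 88 -9
+      → 79
1      → 79 1
-      → 78
-8     → 78 -8
/      → -9
negate → 9

9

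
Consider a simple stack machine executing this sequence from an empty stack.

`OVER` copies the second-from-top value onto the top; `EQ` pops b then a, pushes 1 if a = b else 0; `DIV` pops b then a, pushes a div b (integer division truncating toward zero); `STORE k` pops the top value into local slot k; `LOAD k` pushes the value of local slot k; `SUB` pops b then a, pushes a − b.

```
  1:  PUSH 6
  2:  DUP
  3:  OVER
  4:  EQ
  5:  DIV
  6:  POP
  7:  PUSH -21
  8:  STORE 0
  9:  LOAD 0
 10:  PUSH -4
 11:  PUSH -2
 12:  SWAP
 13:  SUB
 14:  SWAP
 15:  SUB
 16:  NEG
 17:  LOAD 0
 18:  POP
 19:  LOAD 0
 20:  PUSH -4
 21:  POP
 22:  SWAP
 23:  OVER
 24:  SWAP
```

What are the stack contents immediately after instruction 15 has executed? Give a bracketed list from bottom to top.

PUSH 6    [6]
DUP       [6, 6]
OVER      [6, 6, 6]
EQ        [6, 1]
DIV       [6]
POP       []
PUSH -21  [-21]
STORE 0   []
LOAD 0    [-21]
PUSH -4   [-21, -4]
PUSH -2   [-21, -4, -2]
SWAP      [-21, -2, -4]
SUB       [-21, 2]
SWAP      [2, -21]
SUB       [23]

[23]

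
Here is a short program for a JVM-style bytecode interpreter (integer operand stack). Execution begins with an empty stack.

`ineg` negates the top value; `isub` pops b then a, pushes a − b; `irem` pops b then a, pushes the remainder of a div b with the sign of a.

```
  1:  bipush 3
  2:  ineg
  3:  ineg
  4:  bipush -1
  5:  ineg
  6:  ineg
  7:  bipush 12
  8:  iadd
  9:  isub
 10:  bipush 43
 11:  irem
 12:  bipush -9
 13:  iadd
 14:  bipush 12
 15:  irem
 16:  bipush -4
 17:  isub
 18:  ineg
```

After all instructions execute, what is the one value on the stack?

1

bipush 3  : [3]
ineg      : [-3]
ineg      : [3]
bipush -1 : [3, -1]
ineg      : [3, 1]
ineg      : [3, -1]
bipush 12 : [3, -1, 12]
iadd      : [3, 11]
isub      : [-8]
bipush 43 : [-8, 43]
irem      : [-8]
bipush -9 : [-8, -9]
iadd      : [-17]
bipush 12 : [-17, 12]
irem      : [-5]
bipush -4 : [-5, -4]
isub      : [-1]
ineg      : [1]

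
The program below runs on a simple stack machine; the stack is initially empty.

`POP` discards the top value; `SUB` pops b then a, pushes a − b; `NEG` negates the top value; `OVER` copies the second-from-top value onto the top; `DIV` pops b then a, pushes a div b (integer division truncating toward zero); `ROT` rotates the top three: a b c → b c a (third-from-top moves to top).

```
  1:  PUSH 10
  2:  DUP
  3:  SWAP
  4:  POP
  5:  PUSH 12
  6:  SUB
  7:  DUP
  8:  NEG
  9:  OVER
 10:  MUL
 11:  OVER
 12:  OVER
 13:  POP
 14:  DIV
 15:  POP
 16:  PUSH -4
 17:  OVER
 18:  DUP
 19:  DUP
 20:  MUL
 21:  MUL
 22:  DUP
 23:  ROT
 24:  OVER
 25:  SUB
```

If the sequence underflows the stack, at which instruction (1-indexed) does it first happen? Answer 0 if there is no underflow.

0

PUSH 10  [10]
DUP      [10, 10]
SWAP     [10, 10]
POP      [10]
PUSH 12  [10, 12]
SUB      [-2]
DUP      [-2, -2]
NEG      [-2, 2]
OVER     [-2, 2, -2]
MUL      [-2, -4]
OVER     [-2, -4, -2]
OVER     [-2, -4, -2, -4]
POP      [-2, -4, -2]
DIV      [-2, 2]
POP      [-2]
PUSH -4  [-2, -4]
OVER     [-2, -4, -2]
DUP      [-2, -4, -2, -2]
DUP      [-2, -4, -2, -2, -2]
MUL      [-2, -4, -2, 4]
MUL      [-2, -4, -8]
DUP      [-2, -4, -8, -8]
ROT      [-2, -8, -8, -4]
OVER     [-2, -8, -8, -4, -8]
SUB      [-2, -8, -8, 4]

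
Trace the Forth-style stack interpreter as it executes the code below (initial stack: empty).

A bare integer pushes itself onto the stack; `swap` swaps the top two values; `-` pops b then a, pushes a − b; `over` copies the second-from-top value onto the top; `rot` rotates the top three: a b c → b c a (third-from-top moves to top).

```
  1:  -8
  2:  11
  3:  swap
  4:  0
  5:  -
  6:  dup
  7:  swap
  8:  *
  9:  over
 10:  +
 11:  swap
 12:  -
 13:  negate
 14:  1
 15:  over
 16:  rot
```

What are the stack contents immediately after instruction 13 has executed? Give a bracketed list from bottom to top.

-8     : [-8]
11     : [-8, 11]
swap   : [11, -8]
0      : [11, -8, 0]
-      : [11, -8]
dup    : [11, -8, -8]
swap   : [11, -8, -8]
*      : [11, 64]
over   : [11, 64, 11]
+      : [11, 75]
swap   : [75, 11]
-      : [64]
negate : [-64]

[-64]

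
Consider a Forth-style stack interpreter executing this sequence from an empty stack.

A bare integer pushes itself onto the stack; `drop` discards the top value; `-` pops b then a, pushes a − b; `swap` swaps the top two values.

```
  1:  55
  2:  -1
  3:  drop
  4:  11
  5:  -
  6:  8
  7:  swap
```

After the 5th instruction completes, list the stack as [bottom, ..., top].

55   : 55
-1   : 55 -1
drop : 55
11   : 55 11
-    : 44

[44]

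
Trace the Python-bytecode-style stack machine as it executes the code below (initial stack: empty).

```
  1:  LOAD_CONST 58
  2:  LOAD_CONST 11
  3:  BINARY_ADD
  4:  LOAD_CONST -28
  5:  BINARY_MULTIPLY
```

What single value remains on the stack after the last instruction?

LOAD_CONST 58   -> [58]
LOAD_CONST 11   -> [58, 11]
BINARY_ADD      -> [69]
LOAD_CONST -28  -> [69, -28]
BINARY_MULTIPLY -> [-1932]

-1932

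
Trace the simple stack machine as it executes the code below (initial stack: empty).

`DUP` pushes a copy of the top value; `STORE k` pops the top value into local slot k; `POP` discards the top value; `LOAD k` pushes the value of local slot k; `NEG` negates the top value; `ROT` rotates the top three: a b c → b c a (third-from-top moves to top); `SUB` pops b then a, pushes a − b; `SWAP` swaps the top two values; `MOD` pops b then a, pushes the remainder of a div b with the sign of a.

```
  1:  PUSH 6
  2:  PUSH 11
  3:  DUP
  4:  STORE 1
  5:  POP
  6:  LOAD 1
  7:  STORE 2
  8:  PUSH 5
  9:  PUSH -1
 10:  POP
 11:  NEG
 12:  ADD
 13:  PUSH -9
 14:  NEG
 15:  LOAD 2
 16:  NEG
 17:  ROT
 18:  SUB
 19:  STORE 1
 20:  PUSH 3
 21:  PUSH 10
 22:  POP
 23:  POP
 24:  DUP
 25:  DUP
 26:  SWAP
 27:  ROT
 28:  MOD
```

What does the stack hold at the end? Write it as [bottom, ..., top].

PUSH 6  → 6
PUSH 11 → 6 11
DUP     → 6 11 11
STORE 1 → 6 11
POP     → 6
LOAD 1  → 6 11
STORE 2 → 6
PUSH 5  → 6 5
PUSH -1 → 6 5 -1
POP     → 6 5
NEG     → 6 -5
ADD     → 1
PUSH -9 → 1 -9
NEG     → 1 9
LOAD 2  → 1 9 11
NEG     → 1 9 -11
ROT     → 9 -11 1
SUB     → 9 -12
STORE 1 → 9
PUSH 3  → 9 3
PUSH 10 → 9 3 10
POP     → 9 3
POP     → 9
DUP     → 9 9
DUP     → 9 9 9
SWAP    → 9 9 9
ROT     → 9 9 9
MOD     → 9 0

[9, 0]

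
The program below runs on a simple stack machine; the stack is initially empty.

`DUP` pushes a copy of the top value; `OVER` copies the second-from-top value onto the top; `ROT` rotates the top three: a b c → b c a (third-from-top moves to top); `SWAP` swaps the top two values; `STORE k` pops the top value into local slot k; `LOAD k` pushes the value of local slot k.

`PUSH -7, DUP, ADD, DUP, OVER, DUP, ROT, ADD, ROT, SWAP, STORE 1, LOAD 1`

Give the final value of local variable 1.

PUSH -7 → [-7]
DUP     → [-7, -7]
ADD     → [-14]
DUP     → [-14, -14]
OVER    → [-14, -14, -14]
DUP     → [-14, -14, -14, -14]
ROT     → [-14, -14, -14, -14]
ADD     → [-14, -14, -28]
ROT     → [-14, -28, -14]
SWAP    → [-14, -14, -28]
STORE 1 → [-14, -14]
LOAD 1  → [-14, -14, -28]

-28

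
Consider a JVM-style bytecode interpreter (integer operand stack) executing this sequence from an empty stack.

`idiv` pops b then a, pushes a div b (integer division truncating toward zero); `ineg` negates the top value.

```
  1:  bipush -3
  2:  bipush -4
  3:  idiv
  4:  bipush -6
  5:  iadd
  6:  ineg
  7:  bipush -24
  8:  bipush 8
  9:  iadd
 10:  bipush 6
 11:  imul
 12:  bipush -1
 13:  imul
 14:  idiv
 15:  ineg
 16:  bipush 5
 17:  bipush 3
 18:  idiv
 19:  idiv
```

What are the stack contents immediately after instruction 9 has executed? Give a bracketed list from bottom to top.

bipush -3  -> [-3]
bipush -4  -> [-3, -4]
idiv       -> [0]
bipush -6  -> [0, -6]
iadd       -> [-6]
ineg       -> [6]
bipush -24 -> [6, -24]
bipush 8   -> [6, -24, 8]
iadd       -> [6, -16]

[6, -16]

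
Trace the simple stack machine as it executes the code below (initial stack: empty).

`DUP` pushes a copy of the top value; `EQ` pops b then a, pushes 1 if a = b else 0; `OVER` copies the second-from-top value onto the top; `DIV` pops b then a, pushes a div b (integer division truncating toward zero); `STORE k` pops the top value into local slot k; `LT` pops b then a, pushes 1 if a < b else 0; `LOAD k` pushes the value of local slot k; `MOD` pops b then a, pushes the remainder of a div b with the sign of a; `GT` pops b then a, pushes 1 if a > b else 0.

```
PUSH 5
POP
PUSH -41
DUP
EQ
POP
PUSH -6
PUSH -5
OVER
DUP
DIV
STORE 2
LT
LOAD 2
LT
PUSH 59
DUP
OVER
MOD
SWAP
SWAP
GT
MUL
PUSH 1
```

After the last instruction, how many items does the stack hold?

2

PUSH 5   : 5
POP      : (empty)
PUSH -41 : -41
DUP      : -41 -41
EQ       : 1
POP      : (empty)
PUSH -6  : -6
PUSH -5  : -6 -5
OVER     : -6 -5 -6
DUP      : -6 -5 -6 -6
DIV      : -6 -5 1
STORE 2  : -6 -5
LT       : 1
LOAD 2   : 1 1
LT       : 0
PUSH 59  : 0 59
DUP      : 0 59 59
OVER     : 0 59 59 59
MOD      : 0 59 0
SWAP     : 0 0 59
SWAP     : 0 59 0
GT       : 0 1
MUL      : 0
PUSH 1   : 0 1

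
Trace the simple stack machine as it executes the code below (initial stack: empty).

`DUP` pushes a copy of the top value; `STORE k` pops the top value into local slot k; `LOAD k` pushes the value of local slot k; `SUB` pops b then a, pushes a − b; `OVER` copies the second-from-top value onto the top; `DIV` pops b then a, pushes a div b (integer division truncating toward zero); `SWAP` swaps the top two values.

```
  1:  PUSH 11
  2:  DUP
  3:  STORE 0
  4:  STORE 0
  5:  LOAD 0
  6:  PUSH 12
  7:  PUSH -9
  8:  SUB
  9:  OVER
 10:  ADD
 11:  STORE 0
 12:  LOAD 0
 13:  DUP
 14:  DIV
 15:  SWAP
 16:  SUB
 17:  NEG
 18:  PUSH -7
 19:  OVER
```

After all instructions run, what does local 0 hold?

32

PUSH 11 → 11
DUP     → 11 11
STORE 0 → 11
STORE 0 → (empty)
LOAD 0  → 11
PUSH 12 → 11 12
PUSH -9 → 11 12 -9
SUB     → 11 21
OVER    → 11 21 11
ADD     → 11 32
STORE 0 → 11
LOAD 0  → 11 32
DUP     → 11 32 32
DIV     → 11 1
SWAP    → 1 11
SUB     → -10
NEG     → 10
PUSH -7 → 10 -7
OVER    → 10 -7 10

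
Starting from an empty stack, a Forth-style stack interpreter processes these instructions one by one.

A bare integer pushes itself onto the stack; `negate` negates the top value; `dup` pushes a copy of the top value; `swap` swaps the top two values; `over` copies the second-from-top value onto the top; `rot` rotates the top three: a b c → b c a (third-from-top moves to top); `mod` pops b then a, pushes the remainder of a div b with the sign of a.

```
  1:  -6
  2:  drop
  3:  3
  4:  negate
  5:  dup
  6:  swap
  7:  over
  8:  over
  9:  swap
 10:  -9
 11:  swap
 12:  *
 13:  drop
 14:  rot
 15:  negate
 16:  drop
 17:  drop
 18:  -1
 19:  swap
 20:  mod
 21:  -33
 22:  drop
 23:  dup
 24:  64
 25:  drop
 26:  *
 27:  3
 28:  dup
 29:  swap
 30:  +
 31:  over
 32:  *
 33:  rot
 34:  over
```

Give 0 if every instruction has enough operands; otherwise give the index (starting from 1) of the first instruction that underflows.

33

-6     : [-6]
drop   : []
3      : [3]
negate : [-3]
dup    : [-3, -3]
swap   : [-3, -3]
over   : [-3, -3, -3]
over   : [-3, -3, -3, -3]
swap   : [-3, -3, -3, -3]
-9     : [-3, -3, -3, -3, -9]
swap   : [-3, -3, -3, -9, -3]
*      : [-3, -3, -3, 27]
drop   : [-3, -3, -3]
rot    : [-3, -3, -3]
negate : [-3, -3, 3]
drop   : [-3, -3]
drop   : [-3]
-1     : [-3, -1]
swap   : [-1, -3]
mod    : [-1]
-33    : [-1, -33]
drop   : [-1]
dup    : [-1, -1]
64     : [-1, -1, 64]
drop   : [-1, -1]
*      : [1]
3      : [1, 3]
dup    : [1, 3, 3]
swap   : [1, 3, 3]
+      : [1, 6]
over   : [1, 6, 1]
*      : [1, 6]
rot  — needs 3 operands, stack has 2 → underflow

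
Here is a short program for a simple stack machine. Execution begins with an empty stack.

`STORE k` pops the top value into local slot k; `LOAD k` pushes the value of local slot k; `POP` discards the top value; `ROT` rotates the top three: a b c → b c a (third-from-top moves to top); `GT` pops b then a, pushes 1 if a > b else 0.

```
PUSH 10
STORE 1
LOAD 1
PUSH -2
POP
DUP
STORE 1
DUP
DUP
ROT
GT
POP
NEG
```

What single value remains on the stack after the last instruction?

PUSH 10 : [10]
STORE 1 : []
LOAD 1  : [10]
PUSH -2 : [10, -2]
POP     : [10]
DUP     : [10, 10]
STORE 1 : [10]
DUP     : [10, 10]
DUP     : [10, 10, 10]
ROT     : [10, 10, 10]
GT      : [10, 0]
POP     : [10]
NEG     : [-10]

-10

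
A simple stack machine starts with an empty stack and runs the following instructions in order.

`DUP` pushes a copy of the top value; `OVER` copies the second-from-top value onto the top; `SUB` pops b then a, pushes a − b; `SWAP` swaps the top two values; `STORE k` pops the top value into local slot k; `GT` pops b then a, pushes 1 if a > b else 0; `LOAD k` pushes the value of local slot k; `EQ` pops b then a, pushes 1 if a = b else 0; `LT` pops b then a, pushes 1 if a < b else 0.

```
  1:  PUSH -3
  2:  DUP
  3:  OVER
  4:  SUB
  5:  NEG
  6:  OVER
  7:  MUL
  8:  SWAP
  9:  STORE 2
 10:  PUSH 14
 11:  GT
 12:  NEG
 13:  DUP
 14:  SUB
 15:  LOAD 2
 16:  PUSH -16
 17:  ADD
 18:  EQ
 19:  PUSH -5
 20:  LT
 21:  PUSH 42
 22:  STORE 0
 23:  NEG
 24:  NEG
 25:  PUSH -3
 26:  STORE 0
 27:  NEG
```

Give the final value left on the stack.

0

PUSH -3  → -3
DUP      → -3 -3
OVER     → -3 -3 -3
SUB      → -3 0
NEG      → -3 0
OVER     → -3 0 -3
MUL      → -3 0
SWAP     → 0 -3
STORE 2  → 0
PUSH 14  → 0 14
GT       → 0
NEG      → 0
DUP      → 0 0
SUB      → 0
LOAD 2   → 0 -3
PUSH -16 → 0 -3 -16
ADD      → 0 -19
EQ       → 0
PUSH -5  → 0 -5
LT       → 0
PUSH 42  → 0 42
STORE 0  → 0
NEG      → 0
NEG      → 0
PUSH -3  → 0 -3
STORE 0  → 0
NEG      → 0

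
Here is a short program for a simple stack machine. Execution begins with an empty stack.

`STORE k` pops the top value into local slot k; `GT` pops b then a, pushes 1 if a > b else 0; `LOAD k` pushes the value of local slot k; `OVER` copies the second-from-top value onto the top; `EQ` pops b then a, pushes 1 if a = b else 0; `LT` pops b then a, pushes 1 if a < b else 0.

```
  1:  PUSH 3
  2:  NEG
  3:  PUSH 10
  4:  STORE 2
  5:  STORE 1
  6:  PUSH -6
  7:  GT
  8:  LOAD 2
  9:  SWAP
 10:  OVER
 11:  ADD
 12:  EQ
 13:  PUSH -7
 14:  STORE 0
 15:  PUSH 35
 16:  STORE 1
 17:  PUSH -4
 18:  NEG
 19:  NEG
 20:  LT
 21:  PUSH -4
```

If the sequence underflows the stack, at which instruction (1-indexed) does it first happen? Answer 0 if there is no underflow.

7

PUSH 3  -> [3]
NEG     -> [-3]
PUSH 10 -> [-3, 10]
STORE 2 -> [-3]
STORE 1 -> []
PUSH -6 -> [-6]
GT  — needs 2 operands, stack has 1 → underflow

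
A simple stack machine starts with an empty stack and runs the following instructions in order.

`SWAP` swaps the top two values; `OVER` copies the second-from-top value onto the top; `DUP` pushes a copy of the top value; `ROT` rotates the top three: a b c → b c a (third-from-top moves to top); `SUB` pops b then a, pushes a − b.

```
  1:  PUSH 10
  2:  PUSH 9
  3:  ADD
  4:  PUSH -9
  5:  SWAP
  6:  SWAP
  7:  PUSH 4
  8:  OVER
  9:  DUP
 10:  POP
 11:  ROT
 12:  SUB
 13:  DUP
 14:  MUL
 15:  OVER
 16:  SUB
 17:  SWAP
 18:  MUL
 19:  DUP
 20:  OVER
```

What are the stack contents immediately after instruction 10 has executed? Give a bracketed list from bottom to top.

[19, -9, 4, -9]

PUSH 10  10
PUSH 9   10 9
ADD      19
PUSH -9  19 -9
SWAP     -9 19
SWAP     19 -9
PUSH 4   19 -9 4
OVER     19 -9 4 -9
DUP      19 -9 4 -9 -9
POP      19 -9 4 -9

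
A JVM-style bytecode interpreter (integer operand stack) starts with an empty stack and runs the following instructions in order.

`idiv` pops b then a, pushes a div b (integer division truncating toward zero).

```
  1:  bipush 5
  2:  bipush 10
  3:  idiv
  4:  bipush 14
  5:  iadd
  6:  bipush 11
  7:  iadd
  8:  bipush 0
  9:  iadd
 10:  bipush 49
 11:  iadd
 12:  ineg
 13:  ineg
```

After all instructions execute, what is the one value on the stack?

bipush 5   [5]
bipush 10  [5, 10]
idiv       [0]
bipush 14  [0, 14]
iadd       [14]
bipush 11  [14, 11]
iadd       [25]
bipush 0   [25, 0]
iadd       [25]
bipush 49  [25, 49]
iadd       [74]
ineg       [-74]
ineg       [74]

74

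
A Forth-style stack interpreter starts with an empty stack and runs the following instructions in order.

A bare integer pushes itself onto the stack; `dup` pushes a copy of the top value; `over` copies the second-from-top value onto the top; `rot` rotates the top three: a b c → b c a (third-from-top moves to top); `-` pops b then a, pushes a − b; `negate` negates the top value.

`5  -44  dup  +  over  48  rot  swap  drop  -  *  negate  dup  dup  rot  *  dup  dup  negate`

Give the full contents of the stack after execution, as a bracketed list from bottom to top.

5      -> [5]
-44    -> [5, -44]
dup    -> [5, -44, -44]
+      -> [5, -88]
over   -> [5, -88, 5]
48     -> [5, -88, 5, 48]
rot    -> [5, 5, 48, -88]
swap   -> [5, 5, -88, 48]
drop   -> [5, 5, -88]
-      -> [5, 93]
*      -> [465]
negate -> [-465]
dup    -> [-465, -465]
dup    -> [-465, -465, -465]
rot    -> [-465, -465, -465]
*      -> [-465, 216225]
dup    -> [-465, 216225, 216225]
dup    -> [-465, 216225, 216225, 216225]
negate -> [-465, 216225, 216225, -216225]

[-465, 216225, 216225, -216225]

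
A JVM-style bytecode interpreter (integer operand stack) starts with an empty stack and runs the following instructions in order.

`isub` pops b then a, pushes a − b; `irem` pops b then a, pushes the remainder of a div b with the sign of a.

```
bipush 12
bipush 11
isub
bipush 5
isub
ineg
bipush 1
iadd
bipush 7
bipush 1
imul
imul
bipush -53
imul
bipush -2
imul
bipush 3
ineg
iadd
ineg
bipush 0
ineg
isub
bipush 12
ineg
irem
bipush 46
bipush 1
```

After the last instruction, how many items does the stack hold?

3

bipush 12  -> [12]
bipush 11  -> [12, 11]
isub       -> [1]
bipush 5   -> [1, 5]
isub       -> [-4]
ineg       -> [4]
bipush 1   -> [4, 1]
iadd       -> [5]
bipush 7   -> [5, 7]
bipush 1   -> [5, 7, 1]
imul       -> [5, 7]
imul       -> [35]
bipush -53 -> [35, -53]
imul       -> [-1855]
bipush -2  -> [-1855, -2]
imul       -> [3710]
bipush 3   -> [3710, 3]
ineg       -> [3710, -3]
iadd       -> [3707]
ineg       -> [-3707]
bipush 0   -> [-3707, 0]
ineg       -> [-3707, 0]
isub       -> [-3707]
bipush 12  -> [-3707, 12]
ineg       -> [-3707, -12]
irem       -> [-11]
bipush 46  -> [-11, 46]
bipush 1   -> [-11, 46, 1]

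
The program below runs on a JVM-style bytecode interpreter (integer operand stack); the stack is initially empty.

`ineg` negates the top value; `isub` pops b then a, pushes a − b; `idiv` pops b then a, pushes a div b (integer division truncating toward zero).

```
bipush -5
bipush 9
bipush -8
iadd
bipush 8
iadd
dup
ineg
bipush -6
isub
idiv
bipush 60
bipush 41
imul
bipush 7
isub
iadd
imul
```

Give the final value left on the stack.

bipush -5 : -5
bipush 9  : -5 9
bipush -8 : -5 9 -8
iadd      : -5 1
bipush 8  : -5 1 8
iadd      : -5 9
dup       : -5 9 9
ineg      : -5 9 -9
bipush -6 : -5 9 -9 -6
isub      : -5 9 -3
idiv      : -5 -3
bipush 60 : -5 -3 60
bipush 41 : -5 -3 60 41
imul      : -5 -3 2460
bipush 7  : -5 -3 2460 7
isub      : -5 -3 2453
iadd      : -5 2450
imul      : -12250

-12250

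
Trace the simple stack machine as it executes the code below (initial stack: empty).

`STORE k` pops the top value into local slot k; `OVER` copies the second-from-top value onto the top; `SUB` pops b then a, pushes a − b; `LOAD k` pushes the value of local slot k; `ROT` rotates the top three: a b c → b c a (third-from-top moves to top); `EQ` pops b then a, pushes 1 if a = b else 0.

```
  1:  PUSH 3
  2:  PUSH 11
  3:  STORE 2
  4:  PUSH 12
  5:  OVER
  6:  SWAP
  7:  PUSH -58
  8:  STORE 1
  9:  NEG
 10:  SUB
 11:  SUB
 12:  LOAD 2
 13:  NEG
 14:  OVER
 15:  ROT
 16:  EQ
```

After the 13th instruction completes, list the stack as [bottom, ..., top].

PUSH 3    [3]
PUSH 11   [3, 11]
STORE 2   [3]
PUSH 12   [3, 12]
OVER      [3, 12, 3]
SWAP      [3, 3, 12]
PUSH -58  [3, 3, 12, -58]
STORE 1   [3, 3, 12]
NEG       [3, 3, -12]
SUB       [3, 15]
SUB       [-12]
LOAD 2    [-12, 11]
NEG       [-12, -11]

[-12, -11]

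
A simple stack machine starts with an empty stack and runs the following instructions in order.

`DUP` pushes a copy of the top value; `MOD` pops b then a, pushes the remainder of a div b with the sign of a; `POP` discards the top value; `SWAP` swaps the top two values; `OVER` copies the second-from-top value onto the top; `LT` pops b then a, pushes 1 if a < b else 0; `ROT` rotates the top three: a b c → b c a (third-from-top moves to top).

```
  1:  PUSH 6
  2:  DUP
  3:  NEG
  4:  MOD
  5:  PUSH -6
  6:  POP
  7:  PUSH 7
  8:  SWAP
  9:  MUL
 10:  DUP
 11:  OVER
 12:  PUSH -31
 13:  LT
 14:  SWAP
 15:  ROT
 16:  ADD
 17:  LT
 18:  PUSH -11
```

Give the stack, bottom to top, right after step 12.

PUSH 6   → 6
DUP      → 6 6
NEG      → 6 -6
MOD      → 0
PUSH -6  → 0 -6
POP      → 0
PUSH 7   → 0 7
SWAP     → 7 0
MUL      → 0
DUP      → 0 0
OVER     → 0 0 0
PUSH -31 → 0 0 0 -31

[0, 0, 0, -31]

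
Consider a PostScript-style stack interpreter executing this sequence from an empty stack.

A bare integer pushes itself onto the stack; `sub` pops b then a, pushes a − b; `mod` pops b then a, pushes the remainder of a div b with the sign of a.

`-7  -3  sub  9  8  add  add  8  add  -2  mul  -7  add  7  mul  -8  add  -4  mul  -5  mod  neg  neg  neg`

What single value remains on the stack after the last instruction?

-7   -7
-3   -7 -3
sub  -4
9    -4 9
8    -4 9 8
add  -4 17
add  13
8    13 8
add  21
-2   21 -2
mul  -42
-7   -42 -7
add  -49
7    -49 7
mul  -343
-8   -343 -8
add  -351
-4   -351 -4
mul  1404
-5   1404 -5
mod  4
neg  -4
neg  4
neg  -4

-4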